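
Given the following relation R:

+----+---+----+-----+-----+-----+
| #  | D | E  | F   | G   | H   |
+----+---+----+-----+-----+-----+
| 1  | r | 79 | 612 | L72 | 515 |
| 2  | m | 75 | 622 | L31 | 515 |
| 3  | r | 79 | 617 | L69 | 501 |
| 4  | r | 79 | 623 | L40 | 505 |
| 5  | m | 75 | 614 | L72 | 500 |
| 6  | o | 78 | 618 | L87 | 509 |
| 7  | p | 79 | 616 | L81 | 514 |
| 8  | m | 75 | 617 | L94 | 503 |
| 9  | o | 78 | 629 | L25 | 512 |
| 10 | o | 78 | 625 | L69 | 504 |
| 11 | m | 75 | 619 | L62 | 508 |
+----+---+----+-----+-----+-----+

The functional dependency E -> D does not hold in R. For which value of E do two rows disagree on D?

E=79: rows 1, 3, 4, 7 → D takes values {r, p} — violation
E=75: rows 2, 5, 8, 11 → D = m, m, m, m ✓
E=78: rows 6, 9, 10 → D = o, o, o ✓
The only E value with inconsistent D is E=79.

79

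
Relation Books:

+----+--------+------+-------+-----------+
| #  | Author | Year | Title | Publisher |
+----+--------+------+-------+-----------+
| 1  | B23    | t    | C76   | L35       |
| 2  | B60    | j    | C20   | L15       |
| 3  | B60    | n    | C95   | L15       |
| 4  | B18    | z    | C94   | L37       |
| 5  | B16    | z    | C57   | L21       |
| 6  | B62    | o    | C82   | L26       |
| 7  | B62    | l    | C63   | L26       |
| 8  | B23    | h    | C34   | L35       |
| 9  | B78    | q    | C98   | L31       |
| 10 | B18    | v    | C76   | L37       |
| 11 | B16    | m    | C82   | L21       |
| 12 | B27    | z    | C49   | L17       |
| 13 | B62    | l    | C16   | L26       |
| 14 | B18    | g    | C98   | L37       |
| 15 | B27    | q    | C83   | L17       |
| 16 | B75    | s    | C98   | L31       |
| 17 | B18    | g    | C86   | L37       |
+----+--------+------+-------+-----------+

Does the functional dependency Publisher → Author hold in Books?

Publisher=L35: rows 1, 8 → Author = B23, B23 ✓
Publisher=L15: rows 2, 3 → Author = B60, B60 ✓
Publisher=L37: rows 4, 10, 14, 17 → Author = B18, B18, B18, B18 ✓
Publisher=L21: rows 5, 11 → Author = B16, B16 ✓
Publisher=L26: rows 6, 7, 13 → Author = B62, B62, B62 ✓
Publisher=L31: rows 9, 16 → Author takes values {B78, B75} — violation
Publisher=L17: rows 12, 15 → Author = B27, B27 ✓
Two rows agree on Publisher but differ on Author, so Publisher → Author does not hold.

No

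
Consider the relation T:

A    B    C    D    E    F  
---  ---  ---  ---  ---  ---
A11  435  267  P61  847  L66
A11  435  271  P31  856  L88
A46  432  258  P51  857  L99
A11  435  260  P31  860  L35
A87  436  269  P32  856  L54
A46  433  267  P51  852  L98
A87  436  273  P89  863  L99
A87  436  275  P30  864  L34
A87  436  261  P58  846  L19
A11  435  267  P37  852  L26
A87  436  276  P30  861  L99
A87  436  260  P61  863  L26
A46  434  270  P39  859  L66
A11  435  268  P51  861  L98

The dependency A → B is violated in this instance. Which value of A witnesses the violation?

A=A11: 5 rows → B = 435, 435, 435, 435, 435 ✓
A=A46: 3 rows → B takes values {432, 433, 434} — violation
A=A87: 6 rows → B = 436, 436, 436, 436, 436, 436 ✓
The only A value with inconsistent B is A=A46.

A46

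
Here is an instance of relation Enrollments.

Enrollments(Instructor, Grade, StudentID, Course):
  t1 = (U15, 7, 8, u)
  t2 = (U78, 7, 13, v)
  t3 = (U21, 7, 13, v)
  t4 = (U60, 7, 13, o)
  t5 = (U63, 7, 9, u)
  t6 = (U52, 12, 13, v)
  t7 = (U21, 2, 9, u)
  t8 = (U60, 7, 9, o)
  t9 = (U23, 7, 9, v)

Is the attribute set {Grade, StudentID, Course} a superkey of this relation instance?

No

Rows 2 and 3 have the same {Grade, StudentID, Course} value (Grade=7, StudentID=13, Course=v) but are distinct tuples, so {Grade, StudentID, Course} does not determine every attribute — not a superkey.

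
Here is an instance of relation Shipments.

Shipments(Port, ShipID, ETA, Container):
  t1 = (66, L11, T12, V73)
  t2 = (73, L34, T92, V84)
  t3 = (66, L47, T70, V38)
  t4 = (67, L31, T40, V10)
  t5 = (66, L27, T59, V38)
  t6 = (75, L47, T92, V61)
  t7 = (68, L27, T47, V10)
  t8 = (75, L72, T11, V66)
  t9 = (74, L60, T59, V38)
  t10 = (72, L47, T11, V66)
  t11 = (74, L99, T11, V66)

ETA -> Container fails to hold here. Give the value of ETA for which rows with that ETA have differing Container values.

T92

ETA=T12: row 1 → Container = V73 ✓
ETA=T92: rows 2, 6 → Container takes values {V84, V61} — violation
ETA=T70: row 3 → Container = V38 ✓
ETA=T40: row 4 → Container = V10 ✓
ETA=T59: rows 5, 9 → Container = V38, V38 ✓
ETA=T47: row 7 → Container = V10 ✓
ETA=T11: rows 8, 10, 11 → Container = V66, V66, V66 ✓
The only ETA value with inconsistent Container is ETA=T92.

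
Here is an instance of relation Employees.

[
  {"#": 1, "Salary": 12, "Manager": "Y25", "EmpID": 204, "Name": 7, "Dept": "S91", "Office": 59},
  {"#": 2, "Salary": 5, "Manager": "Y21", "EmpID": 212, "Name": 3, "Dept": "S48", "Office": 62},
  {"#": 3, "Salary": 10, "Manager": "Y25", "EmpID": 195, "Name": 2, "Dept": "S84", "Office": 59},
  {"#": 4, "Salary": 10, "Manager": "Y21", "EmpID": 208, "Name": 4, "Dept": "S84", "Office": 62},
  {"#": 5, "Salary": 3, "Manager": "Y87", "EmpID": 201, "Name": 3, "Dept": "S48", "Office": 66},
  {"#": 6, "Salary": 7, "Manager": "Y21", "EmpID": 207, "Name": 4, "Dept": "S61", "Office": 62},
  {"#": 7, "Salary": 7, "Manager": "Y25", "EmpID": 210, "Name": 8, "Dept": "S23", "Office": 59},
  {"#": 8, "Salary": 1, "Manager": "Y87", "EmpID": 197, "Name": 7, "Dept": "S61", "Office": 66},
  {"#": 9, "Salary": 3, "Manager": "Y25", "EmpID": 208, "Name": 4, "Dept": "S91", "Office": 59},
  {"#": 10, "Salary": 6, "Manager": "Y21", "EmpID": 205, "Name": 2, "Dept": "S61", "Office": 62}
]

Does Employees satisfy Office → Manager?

Yes

Office=59: rows 1, 3, 7, 9 → Manager = Y25, Y25, Y25, Y25 ✓
Office=62: rows 2, 4, 6, 10 → Manager = Y21, Y21, Y21, Y21 ✓
Office=66: rows 5, 8 → Manager = Y87, Y87 ✓
Every Office value is associated with a single Manager value, so Office → Manager holds.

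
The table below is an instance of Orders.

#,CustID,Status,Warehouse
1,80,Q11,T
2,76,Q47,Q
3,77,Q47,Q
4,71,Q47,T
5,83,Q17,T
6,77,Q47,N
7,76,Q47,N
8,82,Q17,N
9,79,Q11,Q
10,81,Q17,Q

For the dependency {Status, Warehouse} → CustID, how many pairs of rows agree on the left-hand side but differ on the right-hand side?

(Status=Q47, Warehouse=Q): violating pairs (2,3) — 1 pair.
(Status=Q47, Warehouse=N): violating pairs (6,7) — 1 pair.

2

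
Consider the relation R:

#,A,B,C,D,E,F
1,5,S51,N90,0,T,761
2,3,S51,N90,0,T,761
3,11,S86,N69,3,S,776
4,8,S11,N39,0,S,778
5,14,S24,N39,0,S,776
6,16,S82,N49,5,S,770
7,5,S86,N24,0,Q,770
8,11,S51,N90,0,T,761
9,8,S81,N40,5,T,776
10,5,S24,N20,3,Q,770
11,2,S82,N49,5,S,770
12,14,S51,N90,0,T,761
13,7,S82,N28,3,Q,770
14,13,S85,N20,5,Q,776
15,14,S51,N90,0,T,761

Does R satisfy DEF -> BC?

(D=0, E=T, F=761): rows 1, 2, 8, 12, 15 → {B,C} = (S51, N90), (S51, N90), (S51, N90), (S51, N90), (S51, N90) ✓
(D=3, E=S, F=776): row 3 → {B,C} = (S86, N69) ✓
(D=0, E=S, F=778): row 4 → {B,C} = (S11, N39) ✓
(D=0, E=S, F=776): row 5 → {B,C} = (S24, N39) ✓
(D=5, E=S, F=770): rows 6, 11 → {B,C} = (S82, N49), (S82, N49) ✓
(D=0, E=Q, F=770): row 7 → {B,C} = (S86, N24) ✓
(D=5, E=T, F=776): row 9 → {B,C} = (S81, N40) ✓
(D=3, E=Q, F=770): rows 10, 13 → {B,C} takes values {(S24, N20), (S82, N28)} — violation
(D=5, E=Q, F=776): row 14 → {B,C} = (S85, N20) ✓
Two rows agree on DEF but differ on BC, so DEF -> BC does not hold.

No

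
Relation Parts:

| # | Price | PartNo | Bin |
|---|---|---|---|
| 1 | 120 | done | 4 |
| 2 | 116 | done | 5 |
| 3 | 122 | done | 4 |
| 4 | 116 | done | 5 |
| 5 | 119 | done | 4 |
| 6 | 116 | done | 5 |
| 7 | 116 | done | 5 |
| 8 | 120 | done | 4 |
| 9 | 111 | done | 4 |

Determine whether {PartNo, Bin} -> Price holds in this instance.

No

(PartNo=done, Bin=4): rows 1, 3, 5, 8, 9 → Price takes values {120, 122, 119, 111} — violation
(PartNo=done, Bin=5): rows 2, 4, 6, 7 → Price = 116, 116, 116, 116 ✓
Two rows agree on {PartNo, Bin} but differ on Price, so {PartNo, Bin} -> Price does not hold.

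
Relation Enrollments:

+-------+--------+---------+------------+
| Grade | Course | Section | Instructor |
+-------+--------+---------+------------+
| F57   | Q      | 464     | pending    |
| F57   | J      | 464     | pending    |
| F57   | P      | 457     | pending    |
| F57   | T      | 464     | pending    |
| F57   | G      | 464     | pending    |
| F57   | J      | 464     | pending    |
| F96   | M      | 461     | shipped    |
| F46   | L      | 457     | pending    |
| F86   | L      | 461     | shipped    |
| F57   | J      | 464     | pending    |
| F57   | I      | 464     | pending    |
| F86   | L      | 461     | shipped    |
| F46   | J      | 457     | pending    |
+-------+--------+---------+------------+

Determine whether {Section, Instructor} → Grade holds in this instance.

No

(Section=464, Instructor=pending): 7 rows → Grade = F57, F57, F57, F57, F57, F57, F57 ✓
(Section=457, Instructor=pending): 3 rows → Grade takes values {F57, F46} — violation
(Section=461, Instructor=shipped): 3 rows → Grade takes values {F96, F86} — violation
Two rows agree on {Section, Instructor} but differ on Grade, so {Section, Instructor} → Grade does not hold.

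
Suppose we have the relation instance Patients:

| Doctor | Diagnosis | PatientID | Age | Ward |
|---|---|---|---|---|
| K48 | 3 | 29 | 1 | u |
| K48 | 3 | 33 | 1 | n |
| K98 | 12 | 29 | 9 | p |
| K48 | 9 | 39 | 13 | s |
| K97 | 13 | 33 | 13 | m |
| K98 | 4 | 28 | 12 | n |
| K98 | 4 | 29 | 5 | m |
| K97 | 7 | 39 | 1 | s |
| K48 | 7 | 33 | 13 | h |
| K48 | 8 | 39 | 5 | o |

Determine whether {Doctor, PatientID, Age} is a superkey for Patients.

Yes

All 10 rows have distinct {Doctor, PatientID, Age} values, so {Doctor, PatientID, Age} → (all attributes) holds and {Doctor, PatientID, Age} is a superkey.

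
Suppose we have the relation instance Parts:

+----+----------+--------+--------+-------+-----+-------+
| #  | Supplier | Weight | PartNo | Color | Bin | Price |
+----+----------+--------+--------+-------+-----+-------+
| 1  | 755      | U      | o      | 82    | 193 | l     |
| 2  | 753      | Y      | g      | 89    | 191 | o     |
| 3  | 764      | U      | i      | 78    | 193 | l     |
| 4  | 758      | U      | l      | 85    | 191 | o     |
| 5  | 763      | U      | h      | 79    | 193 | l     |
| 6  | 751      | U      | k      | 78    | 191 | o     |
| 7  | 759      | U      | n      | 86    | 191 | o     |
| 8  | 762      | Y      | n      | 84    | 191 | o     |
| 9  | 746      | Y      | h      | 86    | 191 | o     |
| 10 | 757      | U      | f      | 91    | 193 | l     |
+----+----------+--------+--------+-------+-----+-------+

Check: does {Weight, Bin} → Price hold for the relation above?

(Weight=U, Bin=193): rows 1, 3, 5, 10 → Price = l, l, l, l ✓
(Weight=Y, Bin=191): rows 2, 8, 9 → Price = o, o, o ✓
(Weight=U, Bin=191): rows 4, 6, 7 → Price = o, o, o ✓
Every {Weight, Bin} value is associated with a single Price value, so {Weight, Bin} → Price holds.

Yes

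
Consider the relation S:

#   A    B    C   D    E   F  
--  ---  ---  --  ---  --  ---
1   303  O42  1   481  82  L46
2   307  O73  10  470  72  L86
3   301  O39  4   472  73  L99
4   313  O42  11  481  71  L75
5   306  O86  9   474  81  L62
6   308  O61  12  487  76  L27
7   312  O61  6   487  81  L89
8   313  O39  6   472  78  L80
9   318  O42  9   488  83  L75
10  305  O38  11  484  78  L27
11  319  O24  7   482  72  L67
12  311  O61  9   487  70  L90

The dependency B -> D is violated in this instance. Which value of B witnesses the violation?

O42

B=O42: rows 1, 4, 9 → D takes values {481, 488} — violation
B=O73: row 2 → D = 470 ✓
B=O39: rows 3, 8 → D = 472, 472 ✓
B=O86: row 5 → D = 474 ✓
B=O61: rows 6, 7, 12 → D = 487, 487, 487 ✓
B=O38: row 10 → D = 484 ✓
B=O24: row 11 → D = 482 ✓
The only B value with inconsistent D is B=O42.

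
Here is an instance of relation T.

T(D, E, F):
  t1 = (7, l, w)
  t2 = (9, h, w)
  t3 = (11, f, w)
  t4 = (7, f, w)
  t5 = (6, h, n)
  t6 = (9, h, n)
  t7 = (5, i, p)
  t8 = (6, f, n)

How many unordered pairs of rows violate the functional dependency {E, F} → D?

(E=f, F=w): violating pairs (3,4) — 1 pair.
(E=h, F=n): violating pairs (5,6) — 1 pair.

2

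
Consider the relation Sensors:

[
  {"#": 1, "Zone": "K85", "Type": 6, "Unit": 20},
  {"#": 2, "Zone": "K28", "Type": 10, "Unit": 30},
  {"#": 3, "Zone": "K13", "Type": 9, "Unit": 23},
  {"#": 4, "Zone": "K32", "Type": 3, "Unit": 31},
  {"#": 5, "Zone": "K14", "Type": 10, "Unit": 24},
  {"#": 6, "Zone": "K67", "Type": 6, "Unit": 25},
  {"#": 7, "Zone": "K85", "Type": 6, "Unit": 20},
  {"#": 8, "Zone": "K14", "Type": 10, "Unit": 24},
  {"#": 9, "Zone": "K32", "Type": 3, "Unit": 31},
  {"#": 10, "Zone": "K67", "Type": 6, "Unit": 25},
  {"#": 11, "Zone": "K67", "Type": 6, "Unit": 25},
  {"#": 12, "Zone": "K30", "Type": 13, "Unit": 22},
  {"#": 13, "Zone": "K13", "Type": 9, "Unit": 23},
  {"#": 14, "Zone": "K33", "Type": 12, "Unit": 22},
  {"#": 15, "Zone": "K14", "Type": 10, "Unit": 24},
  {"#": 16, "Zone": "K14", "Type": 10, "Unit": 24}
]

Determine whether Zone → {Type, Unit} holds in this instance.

Zone=K85: rows 1, 7 → {Type,Unit} = (6, 20), (6, 20) ✓
Zone=K28: row 2 → {Type,Unit} = (10, 30) ✓
Zone=K13: rows 3, 13 → {Type,Unit} = (9, 23), (9, 23) ✓
Zone=K32: rows 4, 9 → {Type,Unit} = (3, 31), (3, 31) ✓
Zone=K14: rows 5, 8, 15, 16 → {Type,Unit} = (10, 24), (10, 24), (10, 24), (10, 24) ✓
Zone=K67: rows 6, 10, 11 → {Type,Unit} = (6, 25), (6, 25), (6, 25) ✓
Zone=K30: row 12 → {Type,Unit} = (13, 22) ✓
Zone=K33: row 14 → {Type,Unit} = (12, 22) ✓
Every Zone value is associated with a single {Type, Unit} value, so Zone → {Type, Unit} holds.

Yes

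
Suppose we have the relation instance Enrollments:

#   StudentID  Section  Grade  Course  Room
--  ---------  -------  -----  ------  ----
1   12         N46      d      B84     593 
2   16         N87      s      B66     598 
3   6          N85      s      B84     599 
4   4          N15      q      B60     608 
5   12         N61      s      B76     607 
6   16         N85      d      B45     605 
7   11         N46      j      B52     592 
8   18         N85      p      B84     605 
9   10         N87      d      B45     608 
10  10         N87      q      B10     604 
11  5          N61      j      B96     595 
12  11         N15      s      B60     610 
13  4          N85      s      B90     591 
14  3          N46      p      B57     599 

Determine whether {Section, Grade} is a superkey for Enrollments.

No

Rows 3 and 13 have the same {Section, Grade} value (Section=N85, Grade=s) but are distinct tuples, so {Section, Grade} does not determine every attribute — not a superkey.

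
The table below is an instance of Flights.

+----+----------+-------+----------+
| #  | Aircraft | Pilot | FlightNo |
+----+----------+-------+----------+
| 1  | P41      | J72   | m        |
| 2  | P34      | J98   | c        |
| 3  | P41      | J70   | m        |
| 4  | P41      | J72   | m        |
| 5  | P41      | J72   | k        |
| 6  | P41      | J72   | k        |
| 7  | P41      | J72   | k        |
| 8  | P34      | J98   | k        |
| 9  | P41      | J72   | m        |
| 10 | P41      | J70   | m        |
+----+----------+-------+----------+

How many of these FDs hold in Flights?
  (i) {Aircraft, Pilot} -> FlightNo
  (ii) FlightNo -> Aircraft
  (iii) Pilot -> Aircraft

(i) {Aircraft, Pilot} -> FlightNo: (Aircraft=P41, Pilot=J72): rows 1, 4, 5, 6, 7, 9 → FlightNo takes values {m, k} — violation; (Aircraft=P34, Pilot=J98): rows 2, 8 → FlightNo takes values {c, k} — violation — fails.
(ii) FlightNo -> Aircraft: FlightNo=k: rows 5, 6, 7, 8 → Aircraft takes values {P41, P34} — violation — fails.
(iii) Pilot -> Aircraft: every LHS value maps to a single RHS value — holds.
1 of the 3 dependencies holds.

1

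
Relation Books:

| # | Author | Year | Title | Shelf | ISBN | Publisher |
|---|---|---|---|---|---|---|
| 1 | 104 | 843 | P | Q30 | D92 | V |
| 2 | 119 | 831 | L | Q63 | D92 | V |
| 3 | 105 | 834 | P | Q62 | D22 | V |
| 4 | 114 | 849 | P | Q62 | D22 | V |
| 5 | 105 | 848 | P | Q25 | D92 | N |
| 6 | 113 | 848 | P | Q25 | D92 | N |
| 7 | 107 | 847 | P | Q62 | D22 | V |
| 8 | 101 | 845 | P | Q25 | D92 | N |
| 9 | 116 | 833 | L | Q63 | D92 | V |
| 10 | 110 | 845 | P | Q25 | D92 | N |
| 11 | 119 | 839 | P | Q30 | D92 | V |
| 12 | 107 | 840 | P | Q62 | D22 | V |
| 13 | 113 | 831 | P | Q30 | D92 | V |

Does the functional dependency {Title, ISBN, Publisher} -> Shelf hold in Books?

Yes

(Title=P, ISBN=D92, Publisher=V): rows 1, 11, 13 → Shelf = Q30, Q30, Q30 ✓
(Title=L, ISBN=D92, Publisher=V): rows 2, 9 → Shelf = Q63, Q63 ✓
(Title=P, ISBN=D22, Publisher=V): rows 3, 4, 7, 12 → Shelf = Q62, Q62, Q62, Q62 ✓
(Title=P, ISBN=D92, Publisher=N): rows 5, 6, 8, 10 → Shelf = Q25, Q25, Q25, Q25 ✓
Every {Title, ISBN, Publisher} value is associated with a single Shelf value, so {Title, ISBN, Publisher} -> Shelf holds.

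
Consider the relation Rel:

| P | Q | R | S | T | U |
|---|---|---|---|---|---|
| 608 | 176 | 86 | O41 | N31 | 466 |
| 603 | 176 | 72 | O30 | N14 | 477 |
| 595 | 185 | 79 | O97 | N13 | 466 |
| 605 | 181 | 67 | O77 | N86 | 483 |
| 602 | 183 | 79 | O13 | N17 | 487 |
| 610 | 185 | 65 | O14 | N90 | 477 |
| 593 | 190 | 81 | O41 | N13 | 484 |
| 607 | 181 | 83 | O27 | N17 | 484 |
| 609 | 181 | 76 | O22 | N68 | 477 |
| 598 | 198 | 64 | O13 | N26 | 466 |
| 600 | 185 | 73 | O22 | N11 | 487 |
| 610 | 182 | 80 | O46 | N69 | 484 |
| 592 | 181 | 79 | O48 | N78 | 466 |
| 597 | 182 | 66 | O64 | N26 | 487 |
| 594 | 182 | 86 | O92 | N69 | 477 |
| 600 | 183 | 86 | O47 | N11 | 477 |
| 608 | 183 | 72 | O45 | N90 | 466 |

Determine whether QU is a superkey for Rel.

Yes

All 17 rows have distinct QU values, so QU → (all attributes) holds and QU is a superkey.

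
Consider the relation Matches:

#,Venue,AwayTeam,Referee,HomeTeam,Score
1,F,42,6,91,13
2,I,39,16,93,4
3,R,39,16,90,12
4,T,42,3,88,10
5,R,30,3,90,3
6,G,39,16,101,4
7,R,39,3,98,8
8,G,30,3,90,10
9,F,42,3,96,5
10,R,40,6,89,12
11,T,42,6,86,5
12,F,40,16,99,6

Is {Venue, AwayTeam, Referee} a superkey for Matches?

Yes

All 12 rows have distinct {Venue, AwayTeam, Referee} values, so {Venue, AwayTeam, Referee} → (all attributes) holds and {Venue, AwayTeam, Referee} is a superkey.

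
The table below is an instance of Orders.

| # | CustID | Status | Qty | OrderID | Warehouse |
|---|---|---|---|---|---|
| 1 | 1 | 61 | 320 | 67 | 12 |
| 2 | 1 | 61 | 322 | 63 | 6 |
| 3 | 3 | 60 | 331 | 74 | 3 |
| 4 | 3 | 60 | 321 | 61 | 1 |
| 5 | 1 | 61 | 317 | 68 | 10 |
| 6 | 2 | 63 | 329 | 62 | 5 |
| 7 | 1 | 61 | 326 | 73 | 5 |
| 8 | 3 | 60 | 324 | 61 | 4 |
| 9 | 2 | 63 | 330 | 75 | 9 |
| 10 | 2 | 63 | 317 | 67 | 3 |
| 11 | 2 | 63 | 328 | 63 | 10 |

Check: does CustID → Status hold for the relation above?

CustID=1: rows 1, 2, 5, 7 → Status = 61, 61, 61, 61 ✓
CustID=3: rows 3, 4, 8 → Status = 60, 60, 60 ✓
CustID=2: rows 6, 9, 10, 11 → Status = 63, 63, 63, 63 ✓
Every CustID value is associated with a single Status value, so CustID → Status holds.

Yes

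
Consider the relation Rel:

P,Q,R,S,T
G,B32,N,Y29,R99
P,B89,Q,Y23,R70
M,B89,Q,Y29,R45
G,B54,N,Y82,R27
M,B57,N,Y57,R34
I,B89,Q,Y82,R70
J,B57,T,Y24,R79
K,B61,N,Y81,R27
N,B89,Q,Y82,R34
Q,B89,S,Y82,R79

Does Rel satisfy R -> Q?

R=N: 4 rows → Q takes values {B32, B54, B57, B61} — violation
R=Q: 4 rows → Q = B89, B89, B89, B89 ✓
R=T: 1 row → Q = B57 ✓
R=S: 1 row → Q = B89 ✓
Two rows agree on R but differ on Q, so R -> Q does not hold.

No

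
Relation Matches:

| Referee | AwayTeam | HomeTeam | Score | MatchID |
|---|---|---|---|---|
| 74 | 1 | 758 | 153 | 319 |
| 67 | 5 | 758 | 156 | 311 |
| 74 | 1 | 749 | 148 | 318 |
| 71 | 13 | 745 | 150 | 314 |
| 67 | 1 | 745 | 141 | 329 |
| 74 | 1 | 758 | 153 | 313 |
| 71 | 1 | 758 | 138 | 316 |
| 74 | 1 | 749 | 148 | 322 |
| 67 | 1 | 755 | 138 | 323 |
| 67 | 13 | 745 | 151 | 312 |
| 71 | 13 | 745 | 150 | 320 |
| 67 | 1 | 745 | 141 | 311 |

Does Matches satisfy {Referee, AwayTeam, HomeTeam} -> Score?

(Referee=74, AwayTeam=1, HomeTeam=758): 2 rows → Score = 153, 153 ✓
(Referee=67, AwayTeam=5, HomeTeam=758): 1 row → Score = 156 ✓
(Referee=74, AwayTeam=1, HomeTeam=749): 2 rows → Score = 148, 148 ✓
(Referee=71, AwayTeam=13, HomeTeam=745): 2 rows → Score = 150, 150 ✓
(Referee=67, AwayTeam=1, HomeTeam=745): 2 rows → Score = 141, 141 ✓
(Referee=71, AwayTeam=1, HomeTeam=758): 1 row → Score = 138 ✓
(Referee=67, AwayTeam=1, HomeTeam=755): 1 row → Score = 138 ✓
(Referee=67, AwayTeam=13, HomeTeam=745): 1 row → Score = 151 ✓
Every {Referee, AwayTeam, HomeTeam} value is associated with a single Score value, so {Referee, AwayTeam, HomeTeam} -> Score holds.

Yes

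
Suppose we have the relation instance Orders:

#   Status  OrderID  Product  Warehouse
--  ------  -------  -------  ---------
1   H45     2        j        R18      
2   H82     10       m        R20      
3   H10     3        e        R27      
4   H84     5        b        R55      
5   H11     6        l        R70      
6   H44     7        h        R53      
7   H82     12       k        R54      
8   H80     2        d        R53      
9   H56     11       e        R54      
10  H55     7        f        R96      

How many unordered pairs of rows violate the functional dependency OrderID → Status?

OrderID=2: violating pairs (1,8) — 1 pair.
OrderID=7: violating pairs (6,10) — 1 pair.

2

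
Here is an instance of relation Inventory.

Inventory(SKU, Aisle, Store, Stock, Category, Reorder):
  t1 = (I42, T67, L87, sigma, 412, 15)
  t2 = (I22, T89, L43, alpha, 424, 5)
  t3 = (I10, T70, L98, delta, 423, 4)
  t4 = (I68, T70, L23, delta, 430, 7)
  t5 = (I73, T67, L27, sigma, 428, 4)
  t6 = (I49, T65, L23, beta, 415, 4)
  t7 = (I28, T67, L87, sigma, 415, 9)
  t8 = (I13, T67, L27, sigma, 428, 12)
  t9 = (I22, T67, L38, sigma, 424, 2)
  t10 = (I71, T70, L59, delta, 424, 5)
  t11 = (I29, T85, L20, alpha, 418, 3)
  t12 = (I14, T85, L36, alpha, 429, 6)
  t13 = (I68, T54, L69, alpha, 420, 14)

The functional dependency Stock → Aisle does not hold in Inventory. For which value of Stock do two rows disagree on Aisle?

Stock=sigma: rows 1, 5, 7, 8, 9 → Aisle = T67, T67, T67, T67, T67 ✓
Stock=alpha: rows 2, 11, 12, 13 → Aisle takes values {T89, T85, T54} — violation
Stock=delta: rows 3, 4, 10 → Aisle = T70, T70, T70 ✓
Stock=beta: row 6 → Aisle = T65 ✓
The only Stock value with inconsistent Aisle is Stock=alpha.

alpha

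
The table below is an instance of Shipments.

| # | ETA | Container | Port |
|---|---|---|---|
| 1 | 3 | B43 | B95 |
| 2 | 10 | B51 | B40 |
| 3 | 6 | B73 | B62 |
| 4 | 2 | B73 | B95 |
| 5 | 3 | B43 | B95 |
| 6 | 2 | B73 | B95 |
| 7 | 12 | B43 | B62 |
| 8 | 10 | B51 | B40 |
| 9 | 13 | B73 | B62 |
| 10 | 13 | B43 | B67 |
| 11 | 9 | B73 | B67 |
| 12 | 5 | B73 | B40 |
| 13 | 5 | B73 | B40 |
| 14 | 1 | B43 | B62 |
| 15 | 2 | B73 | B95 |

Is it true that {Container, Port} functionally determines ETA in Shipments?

No

(Container=B43, Port=B95): rows 1, 5 → ETA = 3, 3 ✓
(Container=B51, Port=B40): rows 2, 8 → ETA = 10, 10 ✓
(Container=B73, Port=B62): rows 3, 9 → ETA takes values {6, 13} — violation
(Container=B73, Port=B95): rows 4, 6, 15 → ETA = 2, 2, 2 ✓
(Container=B43, Port=B62): rows 7, 14 → ETA takes values {12, 1} — violation
(Container=B43, Port=B67): row 10 → ETA = 13 ✓
(Container=B73, Port=B67): row 11 → ETA = 9 ✓
(Container=B73, Port=B40): rows 12, 13 → ETA = 5, 5 ✓
Two rows agree on {Container, Port} but differ on ETA, so {Container, Port} -> ETA does not hold.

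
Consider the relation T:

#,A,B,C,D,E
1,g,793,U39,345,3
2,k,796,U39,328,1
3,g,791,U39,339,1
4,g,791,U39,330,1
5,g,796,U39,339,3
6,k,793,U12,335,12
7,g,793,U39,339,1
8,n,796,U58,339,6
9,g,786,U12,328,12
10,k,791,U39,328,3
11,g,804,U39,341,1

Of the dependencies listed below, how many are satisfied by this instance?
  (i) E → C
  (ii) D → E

(i) E → C: every LHS value maps to a single RHS value — holds.
(ii) D → E: D=328: rows 2, 9, 10 → E takes values {1, 12, 3} — violation; D=339: rows 3, 5, 7, 8 → E takes values {1, 3, 6} — violation — fails.
1 of the 2 dependencies holds.

1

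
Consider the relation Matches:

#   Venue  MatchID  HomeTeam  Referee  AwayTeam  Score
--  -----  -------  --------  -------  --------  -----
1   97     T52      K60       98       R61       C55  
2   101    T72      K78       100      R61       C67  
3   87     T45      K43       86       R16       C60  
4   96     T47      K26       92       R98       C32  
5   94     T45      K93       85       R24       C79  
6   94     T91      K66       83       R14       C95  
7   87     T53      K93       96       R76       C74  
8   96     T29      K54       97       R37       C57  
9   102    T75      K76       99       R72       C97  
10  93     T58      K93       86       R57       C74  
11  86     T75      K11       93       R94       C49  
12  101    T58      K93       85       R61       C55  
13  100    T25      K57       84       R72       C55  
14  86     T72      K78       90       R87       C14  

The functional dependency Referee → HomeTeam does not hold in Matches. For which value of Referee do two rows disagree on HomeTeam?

86

Referee=98: row 1 → HomeTeam = K60 ✓
Referee=100: row 2 → HomeTeam = K78 ✓
Referee=86: rows 3, 10 → HomeTeam takes values {K43, K93} — violation
Referee=92: row 4 → HomeTeam = K26 ✓
Referee=85: rows 5, 12 → HomeTeam = K93, K93 ✓
Referee=83: row 6 → HomeTeam = K66 ✓
Referee=96: row 7 → HomeTeam = K93 ✓
Referee=97: row 8 → HomeTeam = K54 ✓
Referee=99: row 9 → HomeTeam = K76 ✓
Referee=93: row 11 → HomeTeam = K11 ✓
Referee=84: row 13 → HomeTeam = K57 ✓
Referee=90: row 14 → HomeTeam = K78 ✓
The only Referee value with inconsistent HomeTeam is Referee=86.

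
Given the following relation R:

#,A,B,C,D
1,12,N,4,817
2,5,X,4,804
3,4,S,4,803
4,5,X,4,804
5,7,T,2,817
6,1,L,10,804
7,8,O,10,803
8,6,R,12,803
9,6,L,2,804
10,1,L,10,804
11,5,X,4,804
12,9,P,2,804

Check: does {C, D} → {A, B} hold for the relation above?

No

(C=4, D=817): row 1 → {A,B} = (12, N) ✓
(C=4, D=804): rows 2, 4, 11 → {A,B} = (5, X), (5, X), (5, X) ✓
(C=4, D=803): row 3 → {A,B} = (4, S) ✓
(C=2, D=817): row 5 → {A,B} = (7, T) ✓
(C=10, D=804): rows 6, 10 → {A,B} = (1, L), (1, L) ✓
(C=10, D=803): row 7 → {A,B} = (8, O) ✓
(C=12, D=803): row 8 → {A,B} = (6, R) ✓
(C=2, D=804): rows 9, 12 → {A,B} takes values {(6, L), (9, P)} — violation
Two rows agree on {C, D} but differ on {A, B}, so {C, D} → {A, B} does not hold.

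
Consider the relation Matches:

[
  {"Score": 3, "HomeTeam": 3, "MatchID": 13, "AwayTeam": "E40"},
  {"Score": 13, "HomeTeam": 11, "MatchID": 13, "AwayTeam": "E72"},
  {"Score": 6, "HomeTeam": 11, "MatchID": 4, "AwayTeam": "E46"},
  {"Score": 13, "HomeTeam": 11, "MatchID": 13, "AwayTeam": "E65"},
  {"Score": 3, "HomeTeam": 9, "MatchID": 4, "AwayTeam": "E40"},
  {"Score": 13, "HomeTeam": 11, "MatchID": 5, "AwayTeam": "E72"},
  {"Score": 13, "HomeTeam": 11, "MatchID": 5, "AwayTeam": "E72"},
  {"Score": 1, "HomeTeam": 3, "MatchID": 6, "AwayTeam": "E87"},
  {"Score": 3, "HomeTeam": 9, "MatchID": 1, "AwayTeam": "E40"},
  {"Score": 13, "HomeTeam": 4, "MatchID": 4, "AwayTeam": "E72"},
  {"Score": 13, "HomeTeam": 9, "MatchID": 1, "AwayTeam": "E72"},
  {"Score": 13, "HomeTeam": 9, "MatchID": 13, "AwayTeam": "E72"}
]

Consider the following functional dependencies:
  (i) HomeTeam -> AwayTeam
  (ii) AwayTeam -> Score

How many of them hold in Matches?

1

(i) HomeTeam -> AwayTeam: HomeTeam=3: 2 rows → AwayTeam takes values {E40, E87} — violation; HomeTeam=11: 5 rows → AwayTeam takes values {E72, E46, E65} — violation; HomeTeam=9: 4 rows → AwayTeam takes values {E40, E72} — violation — fails.
(ii) AwayTeam -> Score: every LHS value maps to a single RHS value — holds.
1 of the 2 dependencies holds.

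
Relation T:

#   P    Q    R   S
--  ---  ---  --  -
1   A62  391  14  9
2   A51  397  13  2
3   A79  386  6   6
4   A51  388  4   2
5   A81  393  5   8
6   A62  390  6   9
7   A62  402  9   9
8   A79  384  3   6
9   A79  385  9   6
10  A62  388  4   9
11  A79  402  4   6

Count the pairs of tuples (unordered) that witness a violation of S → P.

S=9: all 4 rows agree on P — 0 pairs.
S=2: all 2 rows agree on P — 0 pairs.
S=6: all 4 rows agree on P — 0 pairs.

0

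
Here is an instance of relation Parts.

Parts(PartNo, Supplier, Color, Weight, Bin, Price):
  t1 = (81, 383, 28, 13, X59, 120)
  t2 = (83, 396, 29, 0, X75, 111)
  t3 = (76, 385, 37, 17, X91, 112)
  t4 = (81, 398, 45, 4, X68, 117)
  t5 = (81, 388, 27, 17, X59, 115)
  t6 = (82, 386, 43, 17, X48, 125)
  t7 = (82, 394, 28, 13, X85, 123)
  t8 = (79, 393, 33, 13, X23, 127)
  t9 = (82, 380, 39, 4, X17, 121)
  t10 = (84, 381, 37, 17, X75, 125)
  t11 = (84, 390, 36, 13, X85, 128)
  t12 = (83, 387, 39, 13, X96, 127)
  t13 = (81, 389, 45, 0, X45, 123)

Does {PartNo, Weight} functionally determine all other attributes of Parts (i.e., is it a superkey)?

Yes

All 13 rows have distinct {PartNo, Weight} values, so {PartNo, Weight} → (all attributes) holds and {PartNo, Weight} is a superkey.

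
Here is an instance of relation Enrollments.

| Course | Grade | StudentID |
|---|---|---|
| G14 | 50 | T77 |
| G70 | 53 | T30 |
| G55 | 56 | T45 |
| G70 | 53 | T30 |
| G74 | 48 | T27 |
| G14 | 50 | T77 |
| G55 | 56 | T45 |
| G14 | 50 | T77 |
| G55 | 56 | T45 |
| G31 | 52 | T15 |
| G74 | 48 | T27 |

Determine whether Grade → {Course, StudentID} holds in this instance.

Grade=50: 3 rows → {Course,StudentID} = (G14, T77), (G14, T77), (G14, T77) ✓
Grade=53: 2 rows → {Course,StudentID} = (G70, T30), (G70, T30) ✓
Grade=56: 3 rows → {Course,StudentID} = (G55, T45), (G55, T45), (G55, T45) ✓
Grade=48: 2 rows → {Course,StudentID} = (G74, T27), (G74, T27) ✓
Grade=52: 1 row → {Course,StudentID} = (G31, T15) ✓
Every Grade value is associated with a single {Course, StudentID} value, so Grade → {Course, StudentID} holds.

Yes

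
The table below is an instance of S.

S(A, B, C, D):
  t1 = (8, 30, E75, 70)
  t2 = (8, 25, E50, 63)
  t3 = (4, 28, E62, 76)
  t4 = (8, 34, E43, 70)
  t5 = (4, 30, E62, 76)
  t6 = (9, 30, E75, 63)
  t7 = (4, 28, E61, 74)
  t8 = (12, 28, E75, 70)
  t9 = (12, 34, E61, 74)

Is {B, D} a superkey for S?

Yes

All 9 rows have distinct {B, D} values, so {B, D} → (all attributes) holds and {B, D} is a superkey.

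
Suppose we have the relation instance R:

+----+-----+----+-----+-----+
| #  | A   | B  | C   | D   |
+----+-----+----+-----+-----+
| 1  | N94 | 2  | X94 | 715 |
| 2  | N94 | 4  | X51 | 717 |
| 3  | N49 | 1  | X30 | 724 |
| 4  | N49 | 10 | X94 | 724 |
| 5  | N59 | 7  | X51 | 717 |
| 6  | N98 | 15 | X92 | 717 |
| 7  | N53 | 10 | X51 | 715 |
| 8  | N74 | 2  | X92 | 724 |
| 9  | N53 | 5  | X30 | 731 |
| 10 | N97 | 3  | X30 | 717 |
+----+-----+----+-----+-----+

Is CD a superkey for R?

Rows 2 and 5 have the same CD value (C=X51, D=717) but are distinct tuples, so CD does not determine every attribute — not a superkey.

No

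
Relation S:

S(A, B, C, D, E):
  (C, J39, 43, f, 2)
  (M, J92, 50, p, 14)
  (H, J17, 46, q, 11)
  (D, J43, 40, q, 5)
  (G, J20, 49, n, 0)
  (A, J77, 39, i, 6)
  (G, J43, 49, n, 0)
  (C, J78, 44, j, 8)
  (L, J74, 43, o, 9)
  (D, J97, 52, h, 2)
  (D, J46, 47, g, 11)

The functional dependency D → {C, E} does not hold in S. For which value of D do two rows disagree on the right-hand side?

D=f: 1 row → {C,E} = (43, 2) ✓
D=p: 1 row → {C,E} = (50, 14) ✓
D=q: 2 rows → {C,E} takes values {(46, 11), (40, 5)} — violation
D=n: 2 rows → {C,E} = (49, 0), (49, 0) ✓
D=i: 1 row → {C,E} = (39, 6) ✓
D=j: 1 row → {C,E} = (44, 8) ✓
D=o: 1 row → {C,E} = (43, 9) ✓
D=h: 1 row → {C,E} = (52, 2) ✓
D=g: 1 row → {C,E} = (47, 11) ✓
The only D value with inconsistent RHS is D=q.

q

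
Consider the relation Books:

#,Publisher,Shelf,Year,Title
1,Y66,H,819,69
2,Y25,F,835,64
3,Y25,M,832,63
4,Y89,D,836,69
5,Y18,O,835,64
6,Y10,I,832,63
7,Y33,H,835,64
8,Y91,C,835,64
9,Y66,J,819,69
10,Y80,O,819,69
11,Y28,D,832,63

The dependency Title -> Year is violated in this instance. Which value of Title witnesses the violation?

Title=69: rows 1, 4, 9, 10 → Year takes values {819, 836} — violation
Title=64: rows 2, 5, 7, 8 → Year = 835, 835, 835, 835 ✓
Title=63: rows 3, 6, 11 → Year = 832, 832, 832 ✓
The only Title value with inconsistent Year is Title=69.

69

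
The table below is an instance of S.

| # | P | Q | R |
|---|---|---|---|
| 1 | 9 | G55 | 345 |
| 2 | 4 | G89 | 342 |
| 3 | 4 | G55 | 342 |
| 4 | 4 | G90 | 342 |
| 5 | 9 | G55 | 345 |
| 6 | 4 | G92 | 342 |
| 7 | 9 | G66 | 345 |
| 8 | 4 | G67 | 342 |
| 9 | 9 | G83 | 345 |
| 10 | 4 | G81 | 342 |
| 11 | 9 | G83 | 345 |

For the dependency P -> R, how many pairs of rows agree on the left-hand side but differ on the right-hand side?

0

P=9: all 5 rows agree on R — 0 pairs.
P=4: all 6 rows agree on R — 0 pairs.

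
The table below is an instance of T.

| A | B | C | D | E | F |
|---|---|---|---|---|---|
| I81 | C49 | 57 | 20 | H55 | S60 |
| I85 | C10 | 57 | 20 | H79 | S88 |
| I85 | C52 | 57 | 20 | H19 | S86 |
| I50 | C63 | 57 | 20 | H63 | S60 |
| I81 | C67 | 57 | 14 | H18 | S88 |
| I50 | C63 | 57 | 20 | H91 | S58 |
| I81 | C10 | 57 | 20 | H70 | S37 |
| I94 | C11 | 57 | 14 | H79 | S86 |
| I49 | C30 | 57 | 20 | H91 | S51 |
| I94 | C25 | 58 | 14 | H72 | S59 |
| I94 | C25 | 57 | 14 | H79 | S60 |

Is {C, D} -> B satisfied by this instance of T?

No

(C=57, D=20): 7 rows → B takes values {C49, C10, C52, C63, C30} — violation
(C=57, D=14): 3 rows → B takes values {C67, C11, C25} — violation
(C=58, D=14): 1 row → B = C25 ✓
Two rows agree on {C, D} but differ on B, so {C, D} -> B does not hold.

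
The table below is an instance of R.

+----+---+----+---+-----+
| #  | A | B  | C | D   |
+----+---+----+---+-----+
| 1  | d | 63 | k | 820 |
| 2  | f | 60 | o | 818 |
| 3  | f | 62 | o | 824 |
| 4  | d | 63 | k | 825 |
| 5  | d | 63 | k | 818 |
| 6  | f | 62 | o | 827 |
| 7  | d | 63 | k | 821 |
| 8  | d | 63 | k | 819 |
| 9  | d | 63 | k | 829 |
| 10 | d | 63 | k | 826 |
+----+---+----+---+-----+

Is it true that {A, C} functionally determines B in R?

(A=d, C=k): rows 1, 4, 5, 7, 8, 9, 10 → B = 63, 63, 63, 63, 63, 63, 63 ✓
(A=f, C=o): rows 2, 3, 6 → B takes values {60, 62} — violation
Two rows agree on {A, C} but differ on B, so {A, C} → B does not hold.

No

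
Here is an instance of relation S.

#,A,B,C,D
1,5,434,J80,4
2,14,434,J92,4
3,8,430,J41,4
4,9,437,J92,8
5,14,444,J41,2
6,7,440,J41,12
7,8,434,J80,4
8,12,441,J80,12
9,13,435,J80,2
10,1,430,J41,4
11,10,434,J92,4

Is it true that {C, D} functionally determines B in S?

Yes

(C=J80, D=4): rows 1, 7 → B = 434, 434 ✓
(C=J92, D=4): rows 2, 11 → B = 434, 434 ✓
(C=J41, D=4): rows 3, 10 → B = 430, 430 ✓
(C=J92, D=8): row 4 → B = 437 ✓
(C=J41, D=2): row 5 → B = 444 ✓
(C=J41, D=12): row 6 → B = 440 ✓
(C=J80, D=12): row 8 → B = 441 ✓
(C=J80, D=2): row 9 → B = 435 ✓
Every {C, D} value is associated with a single B value, so {C, D} -> B holds.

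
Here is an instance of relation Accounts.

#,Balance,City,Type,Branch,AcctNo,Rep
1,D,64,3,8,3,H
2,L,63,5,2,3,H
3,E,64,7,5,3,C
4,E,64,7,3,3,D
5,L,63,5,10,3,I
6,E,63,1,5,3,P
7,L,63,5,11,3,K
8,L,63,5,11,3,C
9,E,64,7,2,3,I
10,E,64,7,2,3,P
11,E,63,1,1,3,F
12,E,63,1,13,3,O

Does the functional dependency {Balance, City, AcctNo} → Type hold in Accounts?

Yes

(Balance=D, City=64, AcctNo=3): row 1 → Type = 3 ✓
(Balance=L, City=63, AcctNo=3): rows 2, 5, 7, 8 → Type = 5, 5, 5, 5 ✓
(Balance=E, City=64, AcctNo=3): rows 3, 4, 9, 10 → Type = 7, 7, 7, 7 ✓
(Balance=E, City=63, AcctNo=3): rows 6, 11, 12 → Type = 1, 1, 1 ✓
Every {Balance, City, AcctNo} value is associated with a single Type value, so {Balance, City, AcctNo} → Type holds.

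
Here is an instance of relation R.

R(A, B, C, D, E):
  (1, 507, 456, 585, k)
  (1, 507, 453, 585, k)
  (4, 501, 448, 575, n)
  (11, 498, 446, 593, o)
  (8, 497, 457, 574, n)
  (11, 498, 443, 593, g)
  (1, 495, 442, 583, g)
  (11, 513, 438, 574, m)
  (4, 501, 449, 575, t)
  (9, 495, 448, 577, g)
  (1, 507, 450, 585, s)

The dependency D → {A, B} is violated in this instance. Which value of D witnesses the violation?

574

D=585: 3 rows → {A,B} = (1, 507), (1, 507), (1, 507) ✓
D=575: 2 rows → {A,B} = (4, 501), (4, 501) ✓
D=593: 2 rows → {A,B} = (11, 498), (11, 498) ✓
D=574: 2 rows → {A,B} takes values {(8, 497), (11, 513)} — violation
D=583: 1 row → {A,B} = (1, 495) ✓
D=577: 1 row → {A,B} = (9, 495) ✓
The only D value with inconsistent RHS is D=574.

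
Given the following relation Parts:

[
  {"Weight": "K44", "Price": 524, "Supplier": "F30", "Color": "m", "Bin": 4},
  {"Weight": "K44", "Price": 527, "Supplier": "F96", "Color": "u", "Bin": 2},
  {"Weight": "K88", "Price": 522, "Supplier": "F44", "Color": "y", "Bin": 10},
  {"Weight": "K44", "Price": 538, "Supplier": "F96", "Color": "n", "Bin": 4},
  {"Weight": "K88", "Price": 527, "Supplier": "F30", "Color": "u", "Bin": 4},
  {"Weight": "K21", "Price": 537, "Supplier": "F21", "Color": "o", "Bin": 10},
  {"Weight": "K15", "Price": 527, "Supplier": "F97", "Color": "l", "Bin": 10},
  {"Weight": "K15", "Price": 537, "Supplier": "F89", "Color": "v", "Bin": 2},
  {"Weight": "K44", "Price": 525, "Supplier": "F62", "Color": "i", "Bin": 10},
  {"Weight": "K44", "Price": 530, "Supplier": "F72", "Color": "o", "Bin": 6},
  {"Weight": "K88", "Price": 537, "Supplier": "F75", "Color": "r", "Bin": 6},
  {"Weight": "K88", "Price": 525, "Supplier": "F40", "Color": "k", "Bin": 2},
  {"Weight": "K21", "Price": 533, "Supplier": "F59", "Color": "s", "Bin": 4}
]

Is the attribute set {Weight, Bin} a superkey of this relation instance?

No

Two distinct rows share (Weight=K44, Bin=4), so {Weight, Bin} does not determine every attribute — not a superkey.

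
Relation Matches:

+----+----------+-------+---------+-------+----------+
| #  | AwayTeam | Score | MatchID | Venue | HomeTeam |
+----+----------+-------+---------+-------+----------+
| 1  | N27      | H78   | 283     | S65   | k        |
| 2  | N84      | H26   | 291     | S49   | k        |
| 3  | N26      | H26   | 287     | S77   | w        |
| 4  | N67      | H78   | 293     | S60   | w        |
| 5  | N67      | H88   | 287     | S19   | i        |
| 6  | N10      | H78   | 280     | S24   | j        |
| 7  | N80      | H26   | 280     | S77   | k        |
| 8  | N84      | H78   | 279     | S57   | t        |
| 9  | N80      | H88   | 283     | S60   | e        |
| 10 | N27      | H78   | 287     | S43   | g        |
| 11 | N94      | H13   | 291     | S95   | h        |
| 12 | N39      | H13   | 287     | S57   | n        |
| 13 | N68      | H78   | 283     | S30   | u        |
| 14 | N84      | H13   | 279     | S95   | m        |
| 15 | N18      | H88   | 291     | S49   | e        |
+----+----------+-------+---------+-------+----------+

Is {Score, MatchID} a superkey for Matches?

No

Rows 1 and 13 have the same {Score, MatchID} value (Score=H78, MatchID=283) but are distinct tuples, so {Score, MatchID} does not determine every attribute — not a superkey.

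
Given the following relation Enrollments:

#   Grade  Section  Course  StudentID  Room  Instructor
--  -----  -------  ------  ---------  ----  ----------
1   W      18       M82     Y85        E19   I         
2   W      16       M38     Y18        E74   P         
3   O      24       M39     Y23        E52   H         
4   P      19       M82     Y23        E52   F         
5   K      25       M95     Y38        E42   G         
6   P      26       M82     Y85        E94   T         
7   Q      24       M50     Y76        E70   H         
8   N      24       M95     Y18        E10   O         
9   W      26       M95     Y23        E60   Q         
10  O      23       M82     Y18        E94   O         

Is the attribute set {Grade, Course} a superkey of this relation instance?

No

Rows 4 and 6 have the same {Grade, Course} value (Grade=P, Course=M82) but are distinct tuples, so {Grade, Course} does not determine every attribute — not a superkey.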